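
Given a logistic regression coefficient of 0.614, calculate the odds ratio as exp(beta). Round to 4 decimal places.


Odds ratio = exp(beta) = exp(0.614).
= 1.8478.

1.8478


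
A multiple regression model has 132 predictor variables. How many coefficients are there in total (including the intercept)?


Including the intercept, the model has 132 predictor coefficients + 1 intercept.
Total = 133.

133


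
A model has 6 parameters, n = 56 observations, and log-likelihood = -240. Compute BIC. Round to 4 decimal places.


k * ln(n) = 6 * ln(56) = 6 * 4.025352 = 24.152112.
-2 * loglik = -2 * (-240) = 480.
BIC = 24.152112 + 480 = 504.152112, which rounds to 504.1521.

504.1521


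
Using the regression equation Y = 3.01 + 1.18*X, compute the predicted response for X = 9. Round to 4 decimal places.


Predicted value:
Y = 3.01 + (1.18)(9) = 3.01 + 10.6200 = 13.6300.

13.6300


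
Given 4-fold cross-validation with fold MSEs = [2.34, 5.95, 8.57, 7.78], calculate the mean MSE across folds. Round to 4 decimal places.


Sum of fold MSEs = 24.6400.
Average = 24.6400 / 4 = 6.1600.

6.1600


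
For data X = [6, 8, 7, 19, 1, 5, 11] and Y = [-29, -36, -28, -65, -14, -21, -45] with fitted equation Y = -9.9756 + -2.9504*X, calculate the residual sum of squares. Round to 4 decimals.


For each point, residual = actual - predicted.
Residuals: [-1.3220, -2.4212, 2.6284, 1.0332, -1.0740, 3.7276, -2.5700].
Sum of squared residuals = 37.2393.

37.2393


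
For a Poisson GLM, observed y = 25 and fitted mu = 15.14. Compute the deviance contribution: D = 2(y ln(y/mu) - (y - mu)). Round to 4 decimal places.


Compute y*ln(y/mu) = 25*ln(25/15.14) = 25*0.501536 = 12.538400.
y - mu = 9.86.
D = 2*(12.538400 - (9.86)) = 5.356800, which rounds to 5.3568.

5.3568


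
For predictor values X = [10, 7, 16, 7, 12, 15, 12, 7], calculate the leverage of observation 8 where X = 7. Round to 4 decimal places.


Compute xbar = 10.7500 with n = 8 observations.
SXX = 91.5000.
Leverage = 1/8 + (7 - 10.7500)^2/91.5000 = 0.2787.

0.2787


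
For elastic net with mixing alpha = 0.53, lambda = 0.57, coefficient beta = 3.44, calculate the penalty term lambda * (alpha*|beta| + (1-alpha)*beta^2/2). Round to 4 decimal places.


L1 component = 0.53 * |3.44| = 1.8232.
L2 component = 0.47 * 3.44^2 / 2 = 2.7809.
Penalty = 0.57 * (1.8232 + 2.7809) = 0.57 * 4.6041 = 2.6243.

2.6243


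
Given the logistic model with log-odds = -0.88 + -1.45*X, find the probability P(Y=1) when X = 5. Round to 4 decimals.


z = -0.88 + -1.45 * 5 = -8.1300.
Sigmoid: P = 1 / (1 + exp(8.1300)) = 0.0003.

0.0003


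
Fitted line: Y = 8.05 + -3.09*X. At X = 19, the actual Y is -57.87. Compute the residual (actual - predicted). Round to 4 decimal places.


Fitted value at X = 19 is yhat = 8.05 + -3.09*19 = -50.6600.
Residual = -57.87 - -50.6600 = -7.2100.

-7.2100


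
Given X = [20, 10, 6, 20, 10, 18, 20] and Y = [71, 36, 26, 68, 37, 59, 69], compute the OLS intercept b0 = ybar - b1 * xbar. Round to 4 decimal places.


The slope is b1 = 3.1197.
Sample means are xbar = 14.8571 and ybar = 52.2857.
Intercept: b0 = 52.2857 - (3.1197)(14.8571) = 5.9362.

5.9362


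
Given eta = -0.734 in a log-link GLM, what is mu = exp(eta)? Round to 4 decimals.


mu = exp(eta) = exp(-0.734).
= 0.4800.

0.4800


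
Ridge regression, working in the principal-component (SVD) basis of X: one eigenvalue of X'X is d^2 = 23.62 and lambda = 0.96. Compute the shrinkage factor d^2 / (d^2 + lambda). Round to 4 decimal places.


Compute the denominator: 23.62 + 0.96 = 24.5800.
Shrinkage factor = 23.62 / 24.5800 = 0.9609.

0.9609


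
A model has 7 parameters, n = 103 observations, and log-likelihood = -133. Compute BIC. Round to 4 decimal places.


Compute k*ln(n) = 7*ln(103) = 7*4.634729 = 32.443103.
Then -2*loglik = 266.
BIC = 32.443103 + 266 = 298.443103, which rounds to 298.4431.

298.4431


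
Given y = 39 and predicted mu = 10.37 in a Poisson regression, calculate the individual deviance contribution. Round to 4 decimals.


y/mu = 39/10.37 = 3.760849 (approx.), and ln(39/10.37) = 1.324645.
y * ln(y/mu) = 39 * 1.324645 = 51.661155.
y - mu = 28.63.
D = 2 * (51.661155 - 28.63) = 46.062310, which rounds to 46.0623.

46.0623


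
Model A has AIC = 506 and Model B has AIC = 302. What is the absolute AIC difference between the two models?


Compute |506 - 302| = 204.
Model B has the smaller AIC.

204


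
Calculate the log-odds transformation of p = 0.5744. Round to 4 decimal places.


The odds are p/(1-p) = 0.5744 / 0.4256 = 1.3496.
logit(p) = ln(1.3496) = 0.2998.

0.2998


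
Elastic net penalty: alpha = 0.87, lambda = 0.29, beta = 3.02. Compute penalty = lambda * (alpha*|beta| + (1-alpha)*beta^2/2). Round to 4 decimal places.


L1 component = 0.87 * |3.02| = 2.6274.
L2 component = 0.13 * 3.02^2 / 2 = 0.5928.
Penalty = 0.29 * (2.6274 + 0.5928) = 0.29 * 3.2202 = 0.9339.

0.9339


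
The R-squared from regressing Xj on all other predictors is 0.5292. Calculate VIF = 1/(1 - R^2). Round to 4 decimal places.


VIF = 1 / (1 - 0.5292).
= 1 / 0.4708 = 2.1240.

2.1240


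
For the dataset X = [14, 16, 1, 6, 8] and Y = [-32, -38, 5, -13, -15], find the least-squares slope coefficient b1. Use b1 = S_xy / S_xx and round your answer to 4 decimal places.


The sample means are xbar = 9.0000 and ybar = -18.6000.
Compute S_xx = 148.0000 and S_xy = -412.0000.
Slope b1 = S_xy / S_xx = -412.0000 / 148.0000 = -2.7838.

-2.7838


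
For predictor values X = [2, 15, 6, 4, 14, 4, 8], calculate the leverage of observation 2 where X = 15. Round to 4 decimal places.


n = 7, xbar = 7.5714.
SXX = sum((xi - xbar)^2) = 155.7143.
h = 1/7 + (15 - 7.5714)^2 / 155.7143 = 0.4972.

0.4972


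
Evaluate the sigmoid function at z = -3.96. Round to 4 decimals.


Compute exp(3.9600) = 52.4573.
Sigmoid = 1 / (1 + 52.4573) = 1 / 53.4573 = 0.0187.

0.0187


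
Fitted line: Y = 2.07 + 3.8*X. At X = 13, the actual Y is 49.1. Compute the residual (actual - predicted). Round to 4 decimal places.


Fitted value at X = 13 is yhat = 2.07 + 3.8*13 = 51.4700.
Residual = 49.1 - 51.4700 = -2.3700.

-2.3700


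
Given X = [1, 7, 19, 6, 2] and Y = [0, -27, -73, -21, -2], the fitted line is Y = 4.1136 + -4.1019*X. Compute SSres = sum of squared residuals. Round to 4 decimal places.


Predicted values from Y = 4.1136 + -4.1019*X.
Residuals: [-0.0117, -2.4003, 0.8225, -0.5022, 2.0902].
SSres = 11.0592.

11.0592


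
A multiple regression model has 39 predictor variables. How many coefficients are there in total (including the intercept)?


Each predictor gets one coefficient, plus one intercept.
Total parameters = 39 + 1 = 40.

40


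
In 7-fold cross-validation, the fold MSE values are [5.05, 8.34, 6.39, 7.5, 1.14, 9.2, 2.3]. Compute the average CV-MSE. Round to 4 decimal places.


Total MSE across folds = 39.9200.
CV-MSE = 39.9200/7 = 5.7029.

5.7029


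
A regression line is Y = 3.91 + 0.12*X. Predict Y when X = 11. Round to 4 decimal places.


Plug X = 11 into Y = 3.91 + 0.12*X:
Y = 3.91 + 1.3200 = 5.2300.

5.2300


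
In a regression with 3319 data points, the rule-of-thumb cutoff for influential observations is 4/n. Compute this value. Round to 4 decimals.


The threshold is 4/n.
4/3319 = 0.0012.

0.0012


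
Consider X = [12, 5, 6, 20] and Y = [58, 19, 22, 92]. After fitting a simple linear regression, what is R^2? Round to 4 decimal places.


Fit the OLS line: b0 = -5.6988, b1 = 4.9720.
SSres = 23.8879.
SStot = 3552.7500.
R^2 = 1 - 23.8879/3552.7500 = 0.9933.

0.9933


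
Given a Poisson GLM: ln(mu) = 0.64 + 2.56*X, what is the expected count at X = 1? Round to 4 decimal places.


Linear predictor: eta = 0.64 + (2.56)(1) = 3.2000.
Expected count: mu = exp(3.2000) = 24.5325.

24.5325


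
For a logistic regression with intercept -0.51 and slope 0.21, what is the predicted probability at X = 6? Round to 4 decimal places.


z = -0.51 + 0.21 * 6 = 0.7500.
Sigmoid: P = 1 / (1 + exp(-0.7500)) = 0.6792.

0.6792


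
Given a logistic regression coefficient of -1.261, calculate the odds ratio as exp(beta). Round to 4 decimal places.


The odds ratio is computed as:
OR = e^(-1.261) = 0.2834.

0.2834


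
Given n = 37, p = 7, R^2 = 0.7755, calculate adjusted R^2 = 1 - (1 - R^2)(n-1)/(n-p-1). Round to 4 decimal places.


Adjusted R^2 = 1 - (1 - R^2) * (n-1)/(n-p-1).
(1 - R^2) = 0.2245.
(n-1)/(n-p-1) = 36/29.
(1 - R^2) * (n-1) = 0.2245 * 36 = 8.0820.
Divide by (n-p-1): 8.0820 / 29 = 0.2787.
Adj R^2 = 1 - 0.2787 = 0.7213.

0.7213


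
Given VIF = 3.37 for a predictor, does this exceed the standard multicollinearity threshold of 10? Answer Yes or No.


Compare VIF = 3.37 to the threshold of 10.
3.37 < 10, so the answer is No.

No


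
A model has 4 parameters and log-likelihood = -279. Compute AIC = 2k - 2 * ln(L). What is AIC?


Compute:
2k = 2*4 = 8.
-2*loglik = -2*(-279) = 558.
AIC = 8 + 558 = 566.

566


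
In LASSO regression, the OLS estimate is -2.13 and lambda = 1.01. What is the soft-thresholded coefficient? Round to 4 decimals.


Check: |-2.13| = 2.13 vs lambda = 1.01.
Since |beta| > lambda, coefficient = sign(beta)*(|beta| - lambda) = -1.1200.
Soft-thresholded coefficient = -1.1200.

-1.1200


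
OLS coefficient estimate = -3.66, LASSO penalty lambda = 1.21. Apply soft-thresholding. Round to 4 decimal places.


Check: |-3.66| = 3.66 vs lambda = 1.21.
Since |beta| > lambda, coefficient = sign(beta)*(|beta| - lambda) = -2.4500.
Soft-thresholded coefficient = -2.4500.

-2.4500


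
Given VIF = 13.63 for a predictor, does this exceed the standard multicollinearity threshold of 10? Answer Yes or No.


Check: VIF = 13.63 vs threshold = 10.
Since 13.63 >= 10, the answer is Yes.

Yes


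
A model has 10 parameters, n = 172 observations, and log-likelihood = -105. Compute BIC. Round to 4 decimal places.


ln(172) = 5.147494.
k * ln(n) = 10 * 5.147494 = 51.474940.
-2L = 210.
BIC = 51.474940 + 210 = 261.474940, which rounds to 261.4749.

261.4749


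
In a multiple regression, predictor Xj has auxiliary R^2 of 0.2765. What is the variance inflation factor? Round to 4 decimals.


Using VIF = 1/(1 - R^2_j):
1 - 0.2765 = 0.7235.
VIF = 1.3822.

1.3822


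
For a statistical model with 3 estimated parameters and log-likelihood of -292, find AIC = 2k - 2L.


AIC = 2*3 - 2*(-292).
= 6 + 584 = 590.

590


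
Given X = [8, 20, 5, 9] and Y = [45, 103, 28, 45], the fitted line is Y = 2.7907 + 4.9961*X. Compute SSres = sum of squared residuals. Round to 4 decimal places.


Compute predicted values, then residuals = yi - yhat_i.
Residuals: [2.2405, 0.2873, 0.2288, -2.7556].
SSres = sum(residual^2) = 12.7481.

12.7481


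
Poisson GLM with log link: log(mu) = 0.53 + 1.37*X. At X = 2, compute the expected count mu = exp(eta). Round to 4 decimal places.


eta = 0.53 + 1.37 * 2 = 3.2700.
mu = exp(3.2700) = 26.3113.

26.3113


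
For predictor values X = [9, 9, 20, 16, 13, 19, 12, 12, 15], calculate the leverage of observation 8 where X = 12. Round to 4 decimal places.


Mean of X: xbar = 13.8889.
SXX = 124.8889.
For X = 12: h = 1/9 + (12 - 13.8889)^2/124.8889 = 0.1397.

0.1397


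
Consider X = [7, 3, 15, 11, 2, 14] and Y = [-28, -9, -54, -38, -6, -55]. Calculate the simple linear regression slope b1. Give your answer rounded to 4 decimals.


The sample means are xbar = 8.6667 and ybar = -31.6667.
Compute S_xx = 153.3333 and S_xy = -586.3333.
Slope b1 = S_xy / S_xx = -586.3333 / 153.3333 = -3.8239.

-3.8239


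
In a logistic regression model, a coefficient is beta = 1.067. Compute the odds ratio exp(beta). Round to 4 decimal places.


The odds ratio is computed as:
OR = e^(1.067) = 2.9066.

2.9066


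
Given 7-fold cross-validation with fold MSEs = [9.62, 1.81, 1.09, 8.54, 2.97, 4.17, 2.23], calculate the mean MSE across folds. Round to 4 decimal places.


Total MSE across folds = 30.4300.
CV-MSE = 30.4300/7 = 4.3471.

4.3471


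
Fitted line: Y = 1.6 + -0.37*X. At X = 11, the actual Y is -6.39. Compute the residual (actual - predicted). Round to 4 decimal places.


Predicted = 1.6 + -0.37 * 11 = -2.4700.
Residual = -6.39 - -2.4700 = -3.9200.

-3.9200


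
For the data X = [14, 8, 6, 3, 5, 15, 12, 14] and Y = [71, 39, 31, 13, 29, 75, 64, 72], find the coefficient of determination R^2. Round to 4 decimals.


The fitted line is Y = 0.1633 + 5.0999*X.
SSres = 31.3387, SStot = 4033.5000.
R^2 = 1 - SSres/SStot = 0.9922.

0.9922


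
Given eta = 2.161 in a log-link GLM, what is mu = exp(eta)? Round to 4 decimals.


Apply the inverse link:
mu = e^2.161 = 8.6798.

8.6798


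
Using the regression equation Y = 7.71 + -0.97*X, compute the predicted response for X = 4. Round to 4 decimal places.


Plug X = 4 into Y = 7.71 + -0.97*X:
Y = 7.71 + -3.8800 = 3.8300.

3.8300


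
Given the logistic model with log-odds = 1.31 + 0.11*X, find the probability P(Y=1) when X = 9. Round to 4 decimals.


z = 1.31 + 0.11 * 9 = 2.3000.
Sigmoid: P = 1 / (1 + exp(-2.3000)) = 0.9089.

0.9089


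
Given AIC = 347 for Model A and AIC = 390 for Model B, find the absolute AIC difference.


Compute |347 - 390| = 43.
Model A has the smaller AIC.

43


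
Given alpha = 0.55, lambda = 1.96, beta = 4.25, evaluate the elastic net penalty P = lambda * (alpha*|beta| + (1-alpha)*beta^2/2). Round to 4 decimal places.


Compute:
L1 = 0.55 * 4.25 = 2.3375.
L2 = 0.45 * 4.25^2 / 2 = 4.0641.
Penalty = 1.96 * (2.3375 + 4.0641) = 12.5471.

12.5471


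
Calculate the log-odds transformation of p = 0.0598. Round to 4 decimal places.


1 - p = 0.9402.
p/(1-p) = 0.0636.
logit = ln(0.0636) = -2.7551.

-2.7551


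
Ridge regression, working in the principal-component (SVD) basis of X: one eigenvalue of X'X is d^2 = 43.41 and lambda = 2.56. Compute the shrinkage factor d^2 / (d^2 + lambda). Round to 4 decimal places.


Denominator = d^2 + lambda = 43.41 + 2.56 = 45.9700.
Shrinkage = 43.41 / 45.9700 = 0.9443.

0.9443


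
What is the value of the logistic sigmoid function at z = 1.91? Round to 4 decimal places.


First, exp(-1.9100) = 0.1481.
Then sigma(z) = 1/(1 + 0.1481) = 0.8710.

0.8710


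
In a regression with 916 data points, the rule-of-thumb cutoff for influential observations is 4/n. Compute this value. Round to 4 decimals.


Cook's distance cutoff = 4/n = 4/916.
= 0.0044.

0.0044


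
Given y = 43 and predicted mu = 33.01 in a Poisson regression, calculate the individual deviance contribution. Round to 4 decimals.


y/mu = 43/33.01 = 1.302636 (approx.), and ln(43/33.01) = 0.264390.
y * ln(y/mu) = 43 * 0.264390 = 11.368770.
y - mu = 9.99.
D = 2 * (11.368770 - 9.99) = 2.757540, which rounds to 2.7575.

2.7575


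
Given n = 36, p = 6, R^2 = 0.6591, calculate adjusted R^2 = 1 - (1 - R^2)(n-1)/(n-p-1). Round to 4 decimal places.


Adjusted R^2 = 1 - (1 - R^2) * (n-1)/(n-p-1).
(1 - R^2) = 0.3409.
(n-1)/(n-p-1) = 35/29.
(1 - R^2) * (n-1) = 0.3409 * 35 = 11.9315.
Divide by (n-p-1): 11.9315 / 29 = 0.4114.
Adj R^2 = 1 - 0.4114 = 0.5886.

0.5886


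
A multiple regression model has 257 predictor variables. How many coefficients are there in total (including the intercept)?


Including the intercept, the model has 257 predictor coefficients + 1 intercept.
Total = 258.

258


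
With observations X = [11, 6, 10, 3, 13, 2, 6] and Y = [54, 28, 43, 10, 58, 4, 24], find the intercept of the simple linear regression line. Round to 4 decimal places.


First find the slope: b1 = 5.0069.
Means: xbar = 7.2857, ybar = 31.5714.
b0 = ybar - b1 * xbar = 31.5714 - 5.0069 * 7.2857 = -4.9075.

-4.9075


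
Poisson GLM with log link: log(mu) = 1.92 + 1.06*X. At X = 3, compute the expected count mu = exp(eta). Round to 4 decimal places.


eta = 1.92 + 1.06 * 3 = 5.1000.
mu = exp(5.1000) = 164.0219.

164.0219


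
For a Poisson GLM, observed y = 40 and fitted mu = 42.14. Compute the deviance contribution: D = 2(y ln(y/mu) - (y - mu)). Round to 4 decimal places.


y/mu = 40/42.14 = 0.949217 (approx.), and ln(40/42.14) = -0.052118.
y * ln(y/mu) = 40 * -0.052118 = -2.084720.
y - mu = -2.14.
D = 2 * (-2.084720 - -2.14) = 0.110560, which rounds to 0.1106.

0.1106


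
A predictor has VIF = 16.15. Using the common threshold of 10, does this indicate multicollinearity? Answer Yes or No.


The threshold is 10.
VIF = 16.15 is >= 10.
Multicollinearity indication: Yes.

Yes


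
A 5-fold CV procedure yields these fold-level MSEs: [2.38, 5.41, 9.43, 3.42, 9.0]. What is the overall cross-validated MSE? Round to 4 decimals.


Sum of fold MSEs = 29.6400.
Average = 29.6400 / 5 = 5.9280.

5.9280


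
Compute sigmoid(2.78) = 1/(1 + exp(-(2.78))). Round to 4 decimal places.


Compute exp(-2.7800) = 0.0620.
Sigmoid = 1 / (1 + 0.0620) = 1 / 1.0620 = 0.9416.

0.9416


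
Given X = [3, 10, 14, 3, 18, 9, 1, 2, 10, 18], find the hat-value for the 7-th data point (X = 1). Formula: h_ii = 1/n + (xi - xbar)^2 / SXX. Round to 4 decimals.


Compute xbar = 8.8000 with n = 10 observations.
SXX = 373.6000.
Leverage = 1/10 + (1 - 8.8000)^2/373.6000 = 0.2628.

0.2628


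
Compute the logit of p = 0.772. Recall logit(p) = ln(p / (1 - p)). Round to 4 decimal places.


The odds are p/(1-p) = 0.772 / 0.228 = 3.3860.
logit(p) = ln(3.3860) = 1.2196.

1.2196


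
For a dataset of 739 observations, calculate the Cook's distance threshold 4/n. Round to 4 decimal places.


The threshold is 4/n.
4/739 = 0.0054.

0.0054


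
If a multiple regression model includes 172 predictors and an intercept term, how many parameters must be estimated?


Including the intercept, the model has 172 predictor coefficients + 1 intercept.
Total = 173.

173


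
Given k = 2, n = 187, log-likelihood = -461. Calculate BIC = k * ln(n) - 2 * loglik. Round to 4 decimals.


Compute k*ln(n) = 2*ln(187) = 2*5.231109 = 10.462218.
Then -2*loglik = 922.
BIC = 10.462218 + 922 = 932.462218, which rounds to 932.4622.

932.4622


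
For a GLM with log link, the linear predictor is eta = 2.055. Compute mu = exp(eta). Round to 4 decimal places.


The inverse log link gives:
mu = exp(2.055) = 7.8068.

7.8068


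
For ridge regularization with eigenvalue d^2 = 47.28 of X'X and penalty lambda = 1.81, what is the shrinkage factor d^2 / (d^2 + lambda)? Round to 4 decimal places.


Denominator = d^2 + lambda = 47.28 + 1.81 = 49.0900.
Shrinkage = 47.28 / 49.0900 = 0.9631.

0.9631


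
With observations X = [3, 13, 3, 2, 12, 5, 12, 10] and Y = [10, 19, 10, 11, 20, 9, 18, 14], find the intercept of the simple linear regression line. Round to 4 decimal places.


Compute b1 = 0.8929 from the OLS formula.
With xbar = 7.5000 and ybar = 13.8750, the intercept is:
b0 = 13.8750 - 0.8929 * 7.5000 = 7.1786.

7.1786


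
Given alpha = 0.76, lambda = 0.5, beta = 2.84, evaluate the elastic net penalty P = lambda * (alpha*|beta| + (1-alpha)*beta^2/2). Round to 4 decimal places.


alpha * |beta| = 0.76 * 2.84 = 2.1584.
(1-alpha) * beta^2/2 = 0.24 * 8.0656/2 = 0.9679.
Total = 0.5 * (2.1584 + 0.9679) = 1.5631.

1.5631


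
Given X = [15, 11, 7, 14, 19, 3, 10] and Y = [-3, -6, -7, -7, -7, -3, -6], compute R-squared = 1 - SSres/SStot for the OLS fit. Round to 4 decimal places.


After computing the OLS fit (b0=-4.2487, b1=-0.1172):
SSres = 17.3870, SStot = 19.7143.
R^2 = 1 - 17.3870/19.7143 = 0.1180.

0.1180


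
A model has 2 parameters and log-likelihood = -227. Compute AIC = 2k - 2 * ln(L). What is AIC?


Compute:
2k = 2*2 = 4.
-2*loglik = -2*(-227) = 454.
AIC = 4 + 454 = 458.

458


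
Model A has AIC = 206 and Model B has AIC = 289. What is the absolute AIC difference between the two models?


Absolute difference = |206 - 289| = 83.
The model with lower AIC (A) is preferred.

83


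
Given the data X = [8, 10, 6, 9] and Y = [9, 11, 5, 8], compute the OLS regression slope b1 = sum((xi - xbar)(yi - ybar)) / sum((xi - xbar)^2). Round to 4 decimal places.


The sample means are xbar = 8.2500 and ybar = 8.2500.
Compute S_xx = 8.7500 and S_xy = 11.7500.
Slope b1 = S_xy / S_xx = 11.7500 / 8.7500 = 1.3429.

1.3429


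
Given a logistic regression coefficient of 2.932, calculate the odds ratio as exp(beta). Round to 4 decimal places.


Odds ratio = exp(beta) = exp(2.932).
= 18.7651.

18.7651


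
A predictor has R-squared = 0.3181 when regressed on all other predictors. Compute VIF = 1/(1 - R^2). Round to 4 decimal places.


Denominator: 1 - 0.3181 = 0.6819.
VIF = 1 / 0.6819 = 1.4665.

1.4665


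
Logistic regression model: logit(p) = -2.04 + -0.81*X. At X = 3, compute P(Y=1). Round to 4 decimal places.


Linear predictor: z = -2.04 + -0.81 * 3 = -4.4700.
P = 1/(1 + exp(4.4700)) = 1/(1 + 87.3567) = 0.0113.

0.0113


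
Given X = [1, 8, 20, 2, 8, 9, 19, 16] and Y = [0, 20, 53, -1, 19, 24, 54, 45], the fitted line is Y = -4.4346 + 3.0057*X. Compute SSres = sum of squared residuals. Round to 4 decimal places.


Predicted values from Y = -4.4346 + 3.0057*X.
Residuals: [1.4289, 0.3890, -2.6794, -2.5768, -0.6110, 1.3833, 1.3263, 1.3434].
SSres = 21.8628.

21.8628


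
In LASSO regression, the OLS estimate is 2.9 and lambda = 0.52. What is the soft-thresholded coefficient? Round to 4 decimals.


|beta_OLS| = 2.9.
lambda = 0.52.
Since |beta| > lambda, coefficient = sign(beta)*(|beta| - lambda) = 2.3800.
Result = 2.3800.

2.3800


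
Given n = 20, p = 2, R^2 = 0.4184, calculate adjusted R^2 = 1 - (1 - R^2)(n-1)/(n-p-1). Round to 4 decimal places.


Using the formula:
(1 - 0.4184) = 0.5816.
Multiply by 19/17: 0.5816 * 19 = 11.0504, then 11.0504 / 17 = 0.6500.
Adj R^2 = 1 - 0.6500 = 0.3500.

0.3500


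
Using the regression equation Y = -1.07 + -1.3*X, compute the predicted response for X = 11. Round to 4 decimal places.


Predicted value:
Y = -1.07 + (-1.3)(11) = -1.07 + -14.3000 = -15.3700.

-15.3700


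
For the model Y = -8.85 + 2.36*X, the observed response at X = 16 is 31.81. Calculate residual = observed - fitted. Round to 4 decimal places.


Predicted = -8.85 + 2.36 * 16 = 28.9100.
Residual = 31.81 - 28.9100 = 2.9000.

2.9000


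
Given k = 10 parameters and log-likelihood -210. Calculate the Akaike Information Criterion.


Compute:
2k = 2*10 = 20.
-2*loglik = -2*(-210) = 420.
AIC = 20 + 420 = 440.

440


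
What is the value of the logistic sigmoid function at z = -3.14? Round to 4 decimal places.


Compute exp(3.1400) = 23.1039.
Sigmoid = 1 / (1 + 23.1039) = 1 / 24.1039 = 0.0415.

0.0415


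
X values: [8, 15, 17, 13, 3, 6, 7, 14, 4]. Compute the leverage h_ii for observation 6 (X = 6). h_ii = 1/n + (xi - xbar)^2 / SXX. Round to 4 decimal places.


Compute xbar = 9.6667 with n = 9 observations.
SXX = 212.0000.
Leverage = 1/9 + (6 - 9.6667)^2/212.0000 = 0.1745.

0.1745


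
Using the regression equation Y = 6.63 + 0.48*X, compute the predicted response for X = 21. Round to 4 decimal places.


Substitute X = 21 into the equation:
Y = 6.63 + 0.48 * 21 = 6.63 + 10.0800 = 16.7100.

16.7100


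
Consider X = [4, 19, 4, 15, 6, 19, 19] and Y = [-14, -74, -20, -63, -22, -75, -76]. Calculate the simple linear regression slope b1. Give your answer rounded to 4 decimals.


Calculate xbar = 12.2857, ybar = -49.1429.
S_xx = 319.4286, S_xy = -1261.7143.
Using b1 = S_xy / S_xx = -1261.7143 / 319.4286, we get b1 = -3.9499.

-3.9499


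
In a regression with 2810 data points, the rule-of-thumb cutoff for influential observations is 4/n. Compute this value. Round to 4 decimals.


Cook's distance cutoff = 4/n = 4/2810.
= 0.0014.

0.0014


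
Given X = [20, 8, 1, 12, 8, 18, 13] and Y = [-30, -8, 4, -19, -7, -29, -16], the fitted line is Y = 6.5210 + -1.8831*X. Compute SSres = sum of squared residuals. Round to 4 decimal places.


For each point, residual = actual - predicted.
Residuals: [1.1410, 0.5438, -0.6379, -2.9238, 1.5438, -1.6252, 1.9593].
Sum of squared residuals = 19.4166.

19.4166


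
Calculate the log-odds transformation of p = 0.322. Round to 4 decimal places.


Compute the odds: 0.322/0.678 = 0.4749.
Take the natural log: ln(0.4749) = -0.7446.

-0.7446


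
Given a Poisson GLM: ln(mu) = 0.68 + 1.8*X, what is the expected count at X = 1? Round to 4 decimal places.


Linear predictor: eta = 0.68 + (1.8)(1) = 2.4800.
Expected count: mu = exp(2.4800) = 11.9413.

11.9413


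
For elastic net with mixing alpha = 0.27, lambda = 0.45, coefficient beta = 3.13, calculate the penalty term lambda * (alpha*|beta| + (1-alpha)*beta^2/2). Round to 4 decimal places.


L1 component = 0.27 * |3.13| = 0.8451.
L2 component = 0.73 * 3.13^2 / 2 = 3.5759.
Penalty = 0.45 * (0.8451 + 3.5759) = 0.45 * 4.4210 = 1.9894.

1.9894


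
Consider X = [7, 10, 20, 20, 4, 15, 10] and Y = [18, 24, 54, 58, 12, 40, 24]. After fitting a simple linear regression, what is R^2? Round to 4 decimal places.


After computing the OLS fit (b0=-2.3158, b1=2.8629):
SSres = 29.6132, SStot = 1942.8571.
R^2 = 1 - 29.6132/1942.8571 = 0.9848.

0.9848


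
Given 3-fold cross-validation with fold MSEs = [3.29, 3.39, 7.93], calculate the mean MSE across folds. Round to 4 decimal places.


Sum of fold MSEs = 14.6100.
Average = 14.6100 / 3 = 4.8700.

4.8700


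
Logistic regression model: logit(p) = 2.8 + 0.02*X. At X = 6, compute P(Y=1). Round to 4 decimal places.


z = 2.8 + 0.02 * 6 = 2.9200.
Sigmoid: P = 1 / (1 + exp(-2.9200)) = 0.9488.

0.9488


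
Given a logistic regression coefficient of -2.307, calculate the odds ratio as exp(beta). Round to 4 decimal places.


The odds ratio is computed as:
OR = e^(-2.307) = 0.0996.

0.0996


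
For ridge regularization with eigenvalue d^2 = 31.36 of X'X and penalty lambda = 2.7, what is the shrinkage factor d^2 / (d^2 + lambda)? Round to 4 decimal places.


d^2 + lambda = 31.36 + 2.7 = 34.0600.
Shrinkage factor = 31.36/34.0600 = 0.9207.

0.9207


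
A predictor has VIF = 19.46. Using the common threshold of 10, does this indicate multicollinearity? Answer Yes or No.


The threshold is 10.
VIF = 19.46 is >= 10.
Multicollinearity indication: Yes.

Yes


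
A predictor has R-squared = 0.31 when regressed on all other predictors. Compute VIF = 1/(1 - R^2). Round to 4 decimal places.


Using VIF = 1/(1 - R^2_j):
1 - 0.31 = 0.69.
VIF = 1.4493.

1.4493


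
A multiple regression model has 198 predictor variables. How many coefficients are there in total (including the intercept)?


Including the intercept, the model has 198 predictor coefficients + 1 intercept.
Total = 199.

199


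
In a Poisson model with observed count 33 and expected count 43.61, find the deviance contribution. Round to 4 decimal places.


y/mu = 33/43.61 = 0.756707 (approx.), and ln(33/43.61) = -0.278779.
y * ln(y/mu) = 33 * -0.278779 = -9.199707.
y - mu = -10.61.
D = 2 * (-9.199707 - -10.61) = 2.820586, which rounds to 2.8206.

2.8206


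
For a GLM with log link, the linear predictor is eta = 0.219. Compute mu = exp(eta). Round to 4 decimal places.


The inverse log link gives:
mu = exp(0.219) = 1.2448.

1.2448


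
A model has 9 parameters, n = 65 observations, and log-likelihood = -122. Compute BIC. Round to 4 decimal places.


ln(65) = 4.174387.
k * ln(n) = 9 * 4.174387 = 37.569483.
-2L = 244.
BIC = 37.569483 + 244 = 281.569483, which rounds to 281.5695.

281.5695


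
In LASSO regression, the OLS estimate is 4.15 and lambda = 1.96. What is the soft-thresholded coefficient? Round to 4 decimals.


Absolute value: |4.15| = 4.15.
Compare to lambda = 1.96.
Since |beta| > lambda, coefficient = sign(beta)*(|beta| - lambda) = 2.1900.

2.1900


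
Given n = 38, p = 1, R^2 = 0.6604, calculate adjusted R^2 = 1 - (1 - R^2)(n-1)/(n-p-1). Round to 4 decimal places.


Plug in: Adj R^2 = 1 - (1 - 0.6604) * 37/36.
= 1 - 0.3396 * 37/36
= 1 - 12.5652 / 36
= 1 - 0.3490 = 0.6510.

0.6510


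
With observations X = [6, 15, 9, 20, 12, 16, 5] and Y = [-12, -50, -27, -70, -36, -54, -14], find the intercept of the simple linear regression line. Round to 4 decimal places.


First find the slope: b1 = -3.8969.
Means: xbar = 11.8571, ybar = -37.5714.
b0 = ybar - b1 * xbar = -37.5714 - -3.8969 * 11.8571 = 8.6344.

8.6344


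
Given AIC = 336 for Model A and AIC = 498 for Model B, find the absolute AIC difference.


Absolute difference = |336 - 498| = 162.
The model with lower AIC (A) is preferred.

162


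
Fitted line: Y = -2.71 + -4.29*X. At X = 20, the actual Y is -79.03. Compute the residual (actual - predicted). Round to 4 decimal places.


Fitted value at X = 20 is yhat = -2.71 + -4.29*20 = -88.5100.
Residual = -79.03 - -88.5100 = 9.4800.

9.4800


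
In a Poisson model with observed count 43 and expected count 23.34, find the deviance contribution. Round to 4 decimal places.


y/mu = 43/23.34 = 1.842331 (approx.), and ln(43/23.34) = 0.611031.
y * ln(y/mu) = 43 * 0.611031 = 26.274333.
y - mu = 19.66.
D = 2 * (26.274333 - 19.66) = 13.228666, which rounds to 13.2287.

13.2287


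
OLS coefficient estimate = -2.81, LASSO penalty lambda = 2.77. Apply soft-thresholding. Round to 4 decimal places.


|beta_OLS| = 2.81.
lambda = 2.77.
Since |beta| > lambda, coefficient = sign(beta)*(|beta| - lambda) = -0.0400.
Result = -0.0400.

-0.0400


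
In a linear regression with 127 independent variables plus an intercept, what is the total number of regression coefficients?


Total coefficients = number of predictors + 1 (for the intercept).
= 127 + 1 = 128.

128


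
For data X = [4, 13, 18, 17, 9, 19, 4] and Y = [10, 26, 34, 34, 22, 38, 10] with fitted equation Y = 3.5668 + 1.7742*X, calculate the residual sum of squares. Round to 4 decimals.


Predicted values from Y = 3.5668 + 1.7742*X.
Residuals: [-0.6636, -0.6314, -1.5024, 0.2718, 2.4654, 0.7234, -0.6636].
SSres = 10.2120.

10.2120


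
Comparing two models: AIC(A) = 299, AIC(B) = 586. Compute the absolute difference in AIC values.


|AIC_A - AIC_B| = |299 - 586| = 287.
Model A is preferred (lower AIC).

287


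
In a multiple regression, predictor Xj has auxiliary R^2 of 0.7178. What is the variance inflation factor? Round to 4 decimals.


Denominator: 1 - 0.7178 = 0.2822.
VIF = 1 / 0.2822 = 3.5436.

3.5436


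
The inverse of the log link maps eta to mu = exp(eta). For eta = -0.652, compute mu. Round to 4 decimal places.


mu = exp(eta) = exp(-0.652).
= 0.5210.

0.5210


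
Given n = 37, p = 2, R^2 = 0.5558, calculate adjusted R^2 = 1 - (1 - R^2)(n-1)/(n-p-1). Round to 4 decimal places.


Using the formula:
(1 - 0.5558) = 0.4442.
Multiply by 36/34: 0.4442 * 36 = 15.9912, then 15.9912 / 34 = 0.4703.
Adj R^2 = 1 - 0.4703 = 0.5297.

0.5297


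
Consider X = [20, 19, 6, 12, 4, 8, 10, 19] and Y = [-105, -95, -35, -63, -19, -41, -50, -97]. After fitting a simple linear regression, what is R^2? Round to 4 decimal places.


Fit the OLS line: b0 = -0.8197, b1 = -5.0861.
SSres = 34.7860.
SStot = 7316.8750.
R^2 = 1 - 34.7860/7316.8750 = 0.9952.

0.9952


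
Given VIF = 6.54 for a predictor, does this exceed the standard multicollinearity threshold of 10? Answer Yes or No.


Compare VIF = 6.54 to the threshold of 10.
6.54 < 10, so the answer is No.

No


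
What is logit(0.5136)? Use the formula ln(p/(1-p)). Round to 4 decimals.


Compute the odds: 0.5136/0.4864 = 1.0559.
Take the natural log: ln(1.0559) = 0.0544.

0.0544


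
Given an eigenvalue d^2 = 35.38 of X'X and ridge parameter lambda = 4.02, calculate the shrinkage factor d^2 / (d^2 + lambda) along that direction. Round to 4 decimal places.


d^2 + lambda = 35.38 + 4.02 = 39.4000.
Shrinkage factor = 35.38/39.4000 = 0.8980.

0.8980


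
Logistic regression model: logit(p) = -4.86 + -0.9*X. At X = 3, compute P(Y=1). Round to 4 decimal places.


z = -4.86 + -0.9 * 3 = -7.5600.
Sigmoid: P = 1 / (1 + exp(7.5600)) = 0.0005.

0.0005


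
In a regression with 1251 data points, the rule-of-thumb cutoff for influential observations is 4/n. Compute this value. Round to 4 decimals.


The threshold is 4/n.
4/1251 = 0.0032.

0.0032


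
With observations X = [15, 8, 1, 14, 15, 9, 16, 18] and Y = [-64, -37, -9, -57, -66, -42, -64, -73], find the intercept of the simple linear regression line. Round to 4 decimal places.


Compute b1 = -3.7500 from the OLS formula.
With xbar = 12.0000 and ybar = -51.5000, the intercept is:
b0 = -51.5000 - -3.7500 * 12.0000 = -6.5000.

-6.5000


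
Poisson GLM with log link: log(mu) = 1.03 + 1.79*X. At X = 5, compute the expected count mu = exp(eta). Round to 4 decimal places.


eta = 1.03 + 1.79 * 5 = 9.9800.
mu = exp(9.9800) = 21590.3125.

21590.3125


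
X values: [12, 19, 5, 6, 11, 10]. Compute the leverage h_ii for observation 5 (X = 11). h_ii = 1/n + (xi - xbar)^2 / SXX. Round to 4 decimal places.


Compute xbar = 10.5000 with n = 6 observations.
SXX = 125.5000.
Leverage = 1/6 + (11 - 10.5000)^2/125.5000 = 0.1687.

0.1687


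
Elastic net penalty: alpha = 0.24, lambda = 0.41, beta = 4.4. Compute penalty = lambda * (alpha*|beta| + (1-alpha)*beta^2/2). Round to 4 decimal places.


Compute:
L1 = 0.24 * 4.4 = 1.0560.
L2 = 0.76 * 4.4^2 / 2 = 7.3568.
Penalty = 0.41 * (1.0560 + 7.3568) = 3.4492.

3.4492


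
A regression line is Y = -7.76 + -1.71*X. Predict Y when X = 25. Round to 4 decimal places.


Substitute X = 25 into the equation:
Y = -7.76 + -1.71 * 25 = -7.76 + -42.7500 = -50.5100.

-50.5100


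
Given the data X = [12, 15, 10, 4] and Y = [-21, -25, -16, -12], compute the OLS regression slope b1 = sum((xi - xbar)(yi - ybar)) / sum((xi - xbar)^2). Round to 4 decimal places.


Calculate xbar = 10.2500, ybar = -18.5000.
S_xx = 64.7500, S_xy = -76.5000.
Using b1 = S_xy / S_xx = -76.5000 / 64.7500, we get b1 = -1.1815.

-1.1815


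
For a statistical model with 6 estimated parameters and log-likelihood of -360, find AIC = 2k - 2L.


AIC = 2k - 2*loglik = 2(6) - 2(-360).
= 12 + 720 = 732.

732


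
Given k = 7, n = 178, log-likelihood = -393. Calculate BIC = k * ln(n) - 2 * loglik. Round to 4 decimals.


Compute k*ln(n) = 7*ln(178) = 7*5.181784 = 36.272488.
Then -2*loglik = 786.
BIC = 36.272488 + 786 = 822.272488, which rounds to 822.2725.

822.2725


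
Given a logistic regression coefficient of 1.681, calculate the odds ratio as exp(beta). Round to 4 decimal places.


Odds ratio = exp(beta) = exp(1.681).
= 5.3709.

5.3709


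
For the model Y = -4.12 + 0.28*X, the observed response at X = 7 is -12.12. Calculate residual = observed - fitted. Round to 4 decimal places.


Predicted = -4.12 + 0.28 * 7 = -2.1600.
Residual = -12.12 - -2.1600 = -9.9600.

-9.9600


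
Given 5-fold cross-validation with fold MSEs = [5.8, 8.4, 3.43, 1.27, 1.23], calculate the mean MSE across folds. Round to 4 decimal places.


Sum of fold MSEs = 20.1300.
Average = 20.1300 / 5 = 4.0260.

4.0260


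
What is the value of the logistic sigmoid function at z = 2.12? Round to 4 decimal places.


exp(-2.1200) = 0.1200.
1 + exp(-z) = 1.1200.
sigmoid = 1/1.1200 = 0.8928.

0.8928


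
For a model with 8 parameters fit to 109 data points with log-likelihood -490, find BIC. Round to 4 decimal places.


ln(109) = 4.691348.
k * ln(n) = 8 * 4.691348 = 37.530784.
-2L = 980.
BIC = 37.530784 + 980 = 1017.530784, which rounds to 1017.5308.

1017.5308


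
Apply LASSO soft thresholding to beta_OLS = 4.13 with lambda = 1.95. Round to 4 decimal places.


Absolute value: |4.13| = 4.13.
Compare to lambda = 1.95.
Since |beta| > lambda, coefficient = sign(beta)*(|beta| - lambda) = 2.1800.

2.1800


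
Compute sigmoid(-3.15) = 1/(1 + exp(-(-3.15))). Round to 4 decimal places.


exp(3.1500) = 23.3361.
1 + exp(-z) = 24.3361.
sigmoid = 1/24.3361 = 0.0411.

0.0411


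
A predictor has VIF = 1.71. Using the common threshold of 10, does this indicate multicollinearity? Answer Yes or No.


Check: VIF = 1.71 vs threshold = 10.
Since 1.71 < 10, the answer is No.

No


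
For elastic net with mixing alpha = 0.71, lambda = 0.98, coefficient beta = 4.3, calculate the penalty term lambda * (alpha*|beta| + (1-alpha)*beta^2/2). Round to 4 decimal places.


L1 component = 0.71 * |4.3| = 3.0530.
L2 component = 0.29 * 4.3^2 / 2 = 2.6811.
Penalty = 0.98 * (3.0530 + 2.6811) = 0.98 * 5.7341 = 5.6194.

5.6194


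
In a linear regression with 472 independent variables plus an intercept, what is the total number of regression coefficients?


Including the intercept, the model has 472 predictor coefficients + 1 intercept.
Total = 473.

473


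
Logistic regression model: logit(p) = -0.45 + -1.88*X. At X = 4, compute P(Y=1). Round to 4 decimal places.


Compute z = -0.45 + (-1.88)(4) = -7.9700.
exp(-z) = 2892.8574.
P = 1/(1 + 2892.8574) = 0.0003.

0.0003


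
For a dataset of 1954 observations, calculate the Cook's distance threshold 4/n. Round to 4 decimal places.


Cook's distance cutoff = 4/n = 4/1954.
= 0.0020.

0.0020


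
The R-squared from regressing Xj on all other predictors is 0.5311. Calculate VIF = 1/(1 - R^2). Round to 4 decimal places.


VIF = 1 / (1 - 0.5311).
= 1 / 0.4689 = 2.1327.

2.1327


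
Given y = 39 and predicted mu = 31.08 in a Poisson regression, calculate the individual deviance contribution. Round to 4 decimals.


Compute y*ln(y/mu) = 39*ln(39/31.08) = 39*0.226997 = 8.852883.
y - mu = 7.92.
D = 2*(8.852883 - (7.92)) = 1.865766, which rounds to 1.8658.

1.8658


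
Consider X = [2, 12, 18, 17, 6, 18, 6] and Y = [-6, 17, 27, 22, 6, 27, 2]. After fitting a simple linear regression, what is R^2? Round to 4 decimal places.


After computing the OLS fit (b0=-8.2772, b1=1.9360):
SSres = 22.9112, SStot = 1017.7143.
R^2 = 1 - 22.9112/1017.7143 = 0.9775.

0.9775


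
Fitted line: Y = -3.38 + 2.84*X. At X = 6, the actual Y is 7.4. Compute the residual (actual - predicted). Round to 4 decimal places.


Fitted value at X = 6 is yhat = -3.38 + 2.84*6 = 13.6600.
Residual = 7.4 - 13.6600 = -6.2600.

-6.2600


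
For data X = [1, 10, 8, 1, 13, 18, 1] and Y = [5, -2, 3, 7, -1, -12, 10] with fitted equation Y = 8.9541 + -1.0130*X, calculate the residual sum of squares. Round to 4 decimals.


Compute predicted values, then residuals = yi - yhat_i.
Residuals: [-2.9411, -0.8241, 2.1499, -0.9411, 3.2149, -2.7201, 2.0589].
SSres = sum(residual^2) = 36.8105.

36.8105


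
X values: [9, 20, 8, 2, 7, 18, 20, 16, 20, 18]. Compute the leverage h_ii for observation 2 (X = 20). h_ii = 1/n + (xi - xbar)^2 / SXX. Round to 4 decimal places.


Compute xbar = 13.8000 with n = 10 observations.
SXX = 397.6000.
Leverage = 1/10 + (20 - 13.8000)^2/397.6000 = 0.1967.

0.1967


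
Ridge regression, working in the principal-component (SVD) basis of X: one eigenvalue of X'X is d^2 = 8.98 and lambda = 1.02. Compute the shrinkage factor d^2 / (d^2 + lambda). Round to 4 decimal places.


d^2 + lambda = 8.98 + 1.02 = 10.0000.
Shrinkage factor = 8.98/10.0000 = 0.8980.

0.8980


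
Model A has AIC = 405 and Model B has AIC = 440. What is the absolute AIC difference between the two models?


Absolute difference = |405 - 440| = 35.
The model with lower AIC (A) is preferred.

35


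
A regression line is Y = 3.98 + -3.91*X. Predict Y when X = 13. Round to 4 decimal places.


Substitute X = 13 into the equation:
Y = 3.98 + -3.91 * 13 = 3.98 + -50.8300 = -46.8500.

-46.8500


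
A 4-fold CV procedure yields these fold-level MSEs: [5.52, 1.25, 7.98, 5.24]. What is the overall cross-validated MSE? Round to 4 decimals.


Add all fold MSEs: 19.9900.
Divide by k = 4: 19.9900/4 = 4.9975.

4.9975


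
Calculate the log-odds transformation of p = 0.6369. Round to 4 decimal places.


1 - p = 0.3631.
p/(1-p) = 1.7541.
logit = ln(1.7541) = 0.5619.

0.5619


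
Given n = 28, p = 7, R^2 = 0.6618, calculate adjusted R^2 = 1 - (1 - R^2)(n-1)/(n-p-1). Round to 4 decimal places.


Adjusted R^2 = 1 - (1 - R^2) * (n-1)/(n-p-1).
(1 - R^2) = 0.3382.
(n-1)/(n-p-1) = 27/20.
(1 - R^2) * (n-1) = 0.3382 * 27 = 9.1314.
Divide by (n-p-1): 9.1314 / 20 = 0.4566.
Adj R^2 = 1 - 0.4566 = 0.5434.

0.5434
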